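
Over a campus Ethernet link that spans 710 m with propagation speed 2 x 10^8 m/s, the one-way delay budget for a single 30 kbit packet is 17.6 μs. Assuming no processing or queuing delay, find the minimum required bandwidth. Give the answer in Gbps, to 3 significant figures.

Propagation delay = 710 / 200000000 = 3.55 μs.
Transmission budget = 17.6 − 3.55 = 14.05 μs.
R ≥ L / t_tx = 30000 bits / 1.405e-05 s = 2.14 Gbps.

2.14 Gbps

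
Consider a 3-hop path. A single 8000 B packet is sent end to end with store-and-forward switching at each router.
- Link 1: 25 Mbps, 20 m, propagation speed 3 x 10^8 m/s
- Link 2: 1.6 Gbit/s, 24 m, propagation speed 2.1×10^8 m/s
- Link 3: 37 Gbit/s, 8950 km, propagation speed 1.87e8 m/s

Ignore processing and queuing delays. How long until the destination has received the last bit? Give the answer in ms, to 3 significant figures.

50.5 ms

L = 8000 × 8 = 64000 bits.
Transmission delays (L/R per hop): 2.56, 0.04, 0.00172973 ms; sum = 2.60173 ms.
Propagation delays (d/s per hop): 6.66667e-05, 0.000114286, 47.861 ms; sum = 47.8611 ms.
End-to-end = 50.5 ms.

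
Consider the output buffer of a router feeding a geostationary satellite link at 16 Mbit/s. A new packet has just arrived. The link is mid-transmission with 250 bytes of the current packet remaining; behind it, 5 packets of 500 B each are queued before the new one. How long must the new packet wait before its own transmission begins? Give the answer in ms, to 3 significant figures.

1.38 ms

Each queued packet: L/R = 4000/16000000 = 0.25 ms.
5 queued → 1.25 ms.
Plus remaining 2000 bits of current packet: 0.125 ms.
Queuing delay = 1.38 ms.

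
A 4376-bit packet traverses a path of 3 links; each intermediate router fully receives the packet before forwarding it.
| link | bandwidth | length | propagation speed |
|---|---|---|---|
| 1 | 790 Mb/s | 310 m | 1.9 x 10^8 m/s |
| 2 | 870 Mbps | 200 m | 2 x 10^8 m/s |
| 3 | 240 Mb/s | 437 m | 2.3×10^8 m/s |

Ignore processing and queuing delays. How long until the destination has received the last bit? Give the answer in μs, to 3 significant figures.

33.3 μs

Transmission delays (L/R per hop): 5.53924, 5.02989, 18.2333 μs; sum = 28.8025 μs.
Propagation delays (d/s per hop): 1.63158, 1, 1.9 μs; sum = 4.53158 μs.
End-to-end = 33.3 μs.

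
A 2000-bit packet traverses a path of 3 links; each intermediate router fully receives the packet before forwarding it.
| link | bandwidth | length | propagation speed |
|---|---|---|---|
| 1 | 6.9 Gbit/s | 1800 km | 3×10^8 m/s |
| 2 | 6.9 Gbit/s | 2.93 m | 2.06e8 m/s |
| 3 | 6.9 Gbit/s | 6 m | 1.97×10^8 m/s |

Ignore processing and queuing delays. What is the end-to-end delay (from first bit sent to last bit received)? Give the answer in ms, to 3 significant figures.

Transmission delay per hop = L/R = 2000/6900000000 = 0.000289855 ms; 3 hops → 0.000869565 ms.
Propagation delays (d/s per hop): 6, 1.42233e-05, 3.04569e-05 ms; sum = 6.00004 ms.
End-to-end = 6.00 ms.

6.00 ms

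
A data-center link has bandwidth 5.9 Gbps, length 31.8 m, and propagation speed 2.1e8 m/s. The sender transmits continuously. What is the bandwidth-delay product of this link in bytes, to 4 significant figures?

111.7 bytes

Propagation delay = 31.8 / 210000000 = 1.51429e-07 s.
BDP = R × t_prop = 5900000000 × 1.51429e-07 = 893.429 bits.
In bytes: 893.429/8 = 111.7 bytes.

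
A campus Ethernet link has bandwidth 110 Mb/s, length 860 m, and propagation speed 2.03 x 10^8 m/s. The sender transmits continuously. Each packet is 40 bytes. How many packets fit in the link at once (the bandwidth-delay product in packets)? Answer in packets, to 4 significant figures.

1.456 packets

Propagation delay = 860 / 2.03e+08 = 4.23645e-06 s.
BDP = R × t_prop = 110000000 × 4.23645e-06 = 466.01 bits.
In packets of 320 bits: 1.456 packets.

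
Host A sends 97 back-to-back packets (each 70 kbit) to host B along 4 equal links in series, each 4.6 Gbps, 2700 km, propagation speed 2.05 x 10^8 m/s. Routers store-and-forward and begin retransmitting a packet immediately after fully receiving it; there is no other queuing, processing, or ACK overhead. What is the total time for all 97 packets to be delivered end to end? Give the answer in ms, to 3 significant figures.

54.2 ms

Per-hop transmission t_tx = L/R = 70000/4600000000 = 0.0152174 ms.
Per-hop propagation t_prop = 2700000/2.05e+08 = 13.1707 ms.
Pipeline fill: first packet needs 4·t_tx to clear all hops; remaining 96 packets each add one t_tx.
Total = (4+97-1)·t_tx + 4·t_prop = 100·0.0152174 + 4·13.1707 = 54.2 ms.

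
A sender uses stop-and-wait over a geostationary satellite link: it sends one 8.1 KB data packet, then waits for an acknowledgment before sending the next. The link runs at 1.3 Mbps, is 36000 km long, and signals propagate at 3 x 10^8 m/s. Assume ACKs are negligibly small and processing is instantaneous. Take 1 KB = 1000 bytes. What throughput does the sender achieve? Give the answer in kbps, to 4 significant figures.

223.6 kbps

t_tx = L/R = 64800/1300000 = 0.0498462 s.
t_prop = 36000000/300000000 = 0.12 s; RTT = 0.24 s.
Cycle = t_tx + RTT = 0.289846 s.
Throughput = L / cycle = 64800 / 0.289846 = 223.6 kbps.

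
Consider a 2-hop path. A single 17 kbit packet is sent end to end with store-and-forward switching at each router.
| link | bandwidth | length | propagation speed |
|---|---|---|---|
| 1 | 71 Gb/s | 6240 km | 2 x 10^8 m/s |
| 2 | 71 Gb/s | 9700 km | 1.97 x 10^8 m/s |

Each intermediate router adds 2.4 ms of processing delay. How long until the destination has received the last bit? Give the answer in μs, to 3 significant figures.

L = 17000 bits.
Transmission delay per hop = L/R = 17000/71000000000 = 0.239437 μs; 2 hops → 0.478873 μs.
Propagation delays (d/s per hop): 31200, 49238.6 μs; sum = 80438.6 μs.
Processing at 1 router(s): 1 × 2.4 ms = 2400 μs.
End-to-end = 82800 μs.

82800 μs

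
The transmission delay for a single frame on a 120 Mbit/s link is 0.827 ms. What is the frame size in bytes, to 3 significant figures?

L = R × t_tx = 120000000 b/s × 0.000827 s = 99240 bits.
In bytes: 99240 / 8 = 12400 bytes.

12400 bytes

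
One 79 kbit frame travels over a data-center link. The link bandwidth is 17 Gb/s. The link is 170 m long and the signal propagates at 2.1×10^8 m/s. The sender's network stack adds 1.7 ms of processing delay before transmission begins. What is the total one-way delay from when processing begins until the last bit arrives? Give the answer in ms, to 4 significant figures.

1.705 ms

L = 79000 bits.
Transmission delay = L/R = 79000 / 17000000000 = 0.00464706 ms.
Propagation delay = d/s = 170 m / 210000000 m/s = 0.000809524 ms.
Plus processing delay 1.7 ms = 1.7 ms.
Total = 1.705 ms.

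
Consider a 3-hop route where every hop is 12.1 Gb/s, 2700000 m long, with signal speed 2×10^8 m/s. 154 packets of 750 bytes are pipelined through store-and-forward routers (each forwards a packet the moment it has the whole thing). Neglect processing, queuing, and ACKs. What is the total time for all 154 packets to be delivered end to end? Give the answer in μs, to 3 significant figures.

Per-hop transmission t_tx = L/R = 6000/12100000000 = 0.495868 μs.
Per-hop propagation t_prop = 2700000/200000000 = 13500 μs.
Pipeline fill: first packet needs 3·t_tx to clear all hops; remaining 153 packets each add one t_tx.
Total = (3+154-1)·t_tx + 3·t_prop = 156·0.495868 + 3·13500 = 40600 μs.

40600 μs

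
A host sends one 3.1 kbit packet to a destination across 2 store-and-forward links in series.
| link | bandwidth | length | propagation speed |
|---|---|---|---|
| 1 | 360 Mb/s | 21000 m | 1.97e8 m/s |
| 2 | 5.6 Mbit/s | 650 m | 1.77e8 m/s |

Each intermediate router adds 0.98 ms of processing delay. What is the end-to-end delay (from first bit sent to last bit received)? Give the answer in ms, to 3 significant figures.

1.65 ms

L = 3100 bits.
Transmission delays (L/R per hop): 0.00861111, 0.553571 ms; sum = 0.562183 ms.
Propagation delays (d/s per hop): 0.106599, 0.00367232 ms; sum = 0.110271 ms.
Processing at 1 router(s): 1 × 0.98 ms = 0.98 ms.
End-to-end = 1.65 ms.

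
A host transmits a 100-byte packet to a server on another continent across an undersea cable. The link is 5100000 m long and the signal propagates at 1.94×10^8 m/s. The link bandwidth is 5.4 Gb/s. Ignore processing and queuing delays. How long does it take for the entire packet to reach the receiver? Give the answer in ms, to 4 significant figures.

L = 100 × 8 = 800 bits.
Transmission delay = L/R = 800 / 5400000000 = 0.000148148 ms.
Propagation delay = d/s = 5100000 m / 194000000 m/s = 26.2887 ms.
Total = 26.29 ms.

26.29 ms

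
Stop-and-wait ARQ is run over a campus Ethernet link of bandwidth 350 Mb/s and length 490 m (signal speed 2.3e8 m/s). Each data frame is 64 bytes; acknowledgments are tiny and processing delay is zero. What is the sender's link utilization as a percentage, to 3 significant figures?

t_tx = L/R = 512/350000000 = 1.46286e-06 s.
t_prop = 490/2.3e+08 = 2.13043e-06 s; RTT = 4.26087e-06 s.
Cycle = t_tx + RTT = 5.72373e-06 s.
Utilization = t_tx / cycle = 1.46286e-06/5.72373e-06 = 25.6 %.

25.6 %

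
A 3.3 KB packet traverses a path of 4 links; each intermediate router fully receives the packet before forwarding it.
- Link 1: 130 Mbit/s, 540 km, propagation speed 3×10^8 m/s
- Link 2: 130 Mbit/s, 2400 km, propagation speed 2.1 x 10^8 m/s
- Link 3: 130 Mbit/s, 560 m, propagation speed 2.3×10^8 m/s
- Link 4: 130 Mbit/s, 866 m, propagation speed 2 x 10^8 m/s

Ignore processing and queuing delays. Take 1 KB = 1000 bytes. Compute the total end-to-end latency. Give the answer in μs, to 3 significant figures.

14000 μs

L = 26400 bits.
Transmission delay per hop = L/R = 26400/130000000 = 203.077 μs; 4 hops → 812.308 μs.
Propagation delays (d/s per hop): 1800, 11428.6, 2.43478, 4.33 μs; sum = 13235.3 μs.
End-to-end = 14000 μs.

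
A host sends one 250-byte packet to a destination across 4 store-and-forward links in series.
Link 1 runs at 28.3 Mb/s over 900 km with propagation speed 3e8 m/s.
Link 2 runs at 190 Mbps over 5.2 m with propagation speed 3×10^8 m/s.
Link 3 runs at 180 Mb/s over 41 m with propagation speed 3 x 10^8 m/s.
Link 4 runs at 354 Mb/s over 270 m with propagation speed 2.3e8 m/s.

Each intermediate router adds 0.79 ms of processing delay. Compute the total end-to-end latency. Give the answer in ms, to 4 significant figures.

L = 250 × 8 = 2000 bits.
Transmission delays (L/R per hop): 0.0706714, 0.0105263, 0.0111111, 0.00564972 ms; sum = 0.0979585 ms.
Propagation delays (d/s per hop): 3, 1.73333e-05, 0.000136667, 0.00117391 ms; sum = 3.00133 ms.
Processing at 3 router(s): 3 × 0.79 ms = 2.37 ms.
End-to-end = 5.469 ms.

5.469 ms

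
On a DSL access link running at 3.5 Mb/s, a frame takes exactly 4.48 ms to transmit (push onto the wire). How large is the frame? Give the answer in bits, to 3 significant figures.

15700 bits

L = R × t_tx = 3500000 b/s × 0.00448 s = 15680 bits.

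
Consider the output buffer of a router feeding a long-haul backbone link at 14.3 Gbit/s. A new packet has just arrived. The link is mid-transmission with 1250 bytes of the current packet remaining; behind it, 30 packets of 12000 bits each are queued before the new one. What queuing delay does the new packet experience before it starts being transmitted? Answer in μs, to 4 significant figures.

Each queued packet: L/R = 12000/14300000000 = 0.839161 μs.
30 queued → 25.1748 μs.
Plus remaining 10000 bits of current packet: 0.699301 μs.
Queuing delay = 25.87 μs.

25.87 μs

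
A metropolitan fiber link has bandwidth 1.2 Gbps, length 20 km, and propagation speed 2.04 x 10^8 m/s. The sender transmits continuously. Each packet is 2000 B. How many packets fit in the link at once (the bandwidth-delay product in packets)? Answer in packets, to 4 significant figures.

7.353 packets

Propagation delay = 20000 / 204000000 = 9.80392e-05 s.
BDP = R × t_prop = 1200000000 × 9.80392e-05 = 117647 bits.
In packets of 16000 bits: 7.353 packets.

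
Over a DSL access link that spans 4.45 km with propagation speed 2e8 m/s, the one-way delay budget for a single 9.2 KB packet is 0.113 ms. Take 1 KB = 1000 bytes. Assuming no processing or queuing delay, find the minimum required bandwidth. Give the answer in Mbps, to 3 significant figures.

811 Mbps

L = 73600 bits.
Propagation delay = 4450 / 200000000 = 0.02225 ms.
Transmission budget = 0.113 − 0.02225 = 0.09075 ms.
R ≥ L / t_tx = 73600 bits / 9.075e-05 s = 811 Mbps.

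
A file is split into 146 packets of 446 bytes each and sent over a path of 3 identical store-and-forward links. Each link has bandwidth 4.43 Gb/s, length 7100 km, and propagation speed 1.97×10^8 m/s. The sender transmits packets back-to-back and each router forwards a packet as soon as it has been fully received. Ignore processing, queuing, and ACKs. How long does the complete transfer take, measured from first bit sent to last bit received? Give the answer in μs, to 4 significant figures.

Per-hop transmission t_tx = L/R = 3568/4430000000 = 0.805418 μs.
Per-hop propagation t_prop = 7100000/197000000 = 36040.6 μs.
Pipeline fill: first packet needs 3·t_tx to clear all hops; remaining 145 packets each add one t_tx.
Total = (3+146-1)·t_tx + 3·t_prop = 148·0.805418 + 3·36040.6 = 108200 μs.

108200 μs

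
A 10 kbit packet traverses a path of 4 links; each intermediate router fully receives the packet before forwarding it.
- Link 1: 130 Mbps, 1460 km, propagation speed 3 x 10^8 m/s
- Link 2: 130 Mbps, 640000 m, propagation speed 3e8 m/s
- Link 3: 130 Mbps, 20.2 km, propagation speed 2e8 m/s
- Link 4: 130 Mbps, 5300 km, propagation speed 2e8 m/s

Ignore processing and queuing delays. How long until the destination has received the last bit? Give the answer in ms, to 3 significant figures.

33.9 ms

L = 10000 bits.
Transmission delay per hop = L/R = 10000/130000000 = 0.0769231 ms; 4 hops → 0.307692 ms.
Propagation delays (d/s per hop): 4.86667, 2.13333, 0.101, 26.5 ms; sum = 33.601 ms.
End-to-end = 33.9 ms.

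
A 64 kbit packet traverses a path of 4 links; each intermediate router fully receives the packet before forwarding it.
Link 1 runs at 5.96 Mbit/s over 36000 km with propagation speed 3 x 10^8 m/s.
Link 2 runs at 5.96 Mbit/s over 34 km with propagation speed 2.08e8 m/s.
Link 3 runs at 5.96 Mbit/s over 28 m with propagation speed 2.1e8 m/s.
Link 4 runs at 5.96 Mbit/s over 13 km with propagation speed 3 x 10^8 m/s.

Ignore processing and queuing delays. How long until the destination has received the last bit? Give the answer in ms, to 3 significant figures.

163 ms

L = 64000 bits.
Transmission delay per hop = L/R = 64000/5960000 = 10.7383 ms; 4 hops → 42.953 ms.
Propagation delays (d/s per hop): 120, 0.163462, 0.000133333, 0.0433333 ms; sum = 120.207 ms.
End-to-end = 163 ms.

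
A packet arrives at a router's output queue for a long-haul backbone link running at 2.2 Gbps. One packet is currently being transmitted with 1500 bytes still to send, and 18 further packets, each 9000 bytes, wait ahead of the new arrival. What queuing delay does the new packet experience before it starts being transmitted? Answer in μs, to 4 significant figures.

594.5 μs

Each queued packet: L/R = 72000/2200000000 = 32.7273 μs.
18 queued → 589.091 μs.
Plus remaining 12000 bits of current packet: 5.45455 μs.
Queuing delay = 594.5 μs.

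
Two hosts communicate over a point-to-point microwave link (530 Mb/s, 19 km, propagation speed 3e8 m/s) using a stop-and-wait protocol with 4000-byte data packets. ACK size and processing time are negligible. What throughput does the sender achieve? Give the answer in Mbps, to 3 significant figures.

171 Mbps

t_tx = L/R = 32000/530000000 = 6.03774e-05 s.
t_prop = 19000/300000000 = 6.33333e-05 s; RTT = 0.000126667 s.
Cycle = t_tx + RTT = 0.000187044 s.
Throughput = L / cycle = 32000 / 0.000187044 = 171 Mbps.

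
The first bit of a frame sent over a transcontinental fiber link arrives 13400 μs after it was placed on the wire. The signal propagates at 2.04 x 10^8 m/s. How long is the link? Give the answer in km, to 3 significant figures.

2730 km

d = s × t_prop = 204000000 × 0.0134 = 2730 km.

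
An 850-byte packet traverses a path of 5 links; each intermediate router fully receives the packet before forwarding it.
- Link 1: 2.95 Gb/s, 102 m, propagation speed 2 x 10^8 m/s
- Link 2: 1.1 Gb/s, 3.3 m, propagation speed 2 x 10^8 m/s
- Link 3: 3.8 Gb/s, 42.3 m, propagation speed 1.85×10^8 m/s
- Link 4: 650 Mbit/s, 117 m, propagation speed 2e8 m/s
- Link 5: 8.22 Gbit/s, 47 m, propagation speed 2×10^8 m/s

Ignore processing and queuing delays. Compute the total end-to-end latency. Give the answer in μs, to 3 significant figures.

23.1 μs

L = 850 × 8 = 6800 bits.
Transmission delays (L/R per hop): 2.30508, 6.18182, 1.78947, 10.4615, 0.827251 μs; sum = 21.5652 μs.
Propagation delays (d/s per hop): 0.51, 0.0165, 0.228649, 0.585, 0.235 μs; sum = 1.57515 μs.
End-to-end = 23.1 μs.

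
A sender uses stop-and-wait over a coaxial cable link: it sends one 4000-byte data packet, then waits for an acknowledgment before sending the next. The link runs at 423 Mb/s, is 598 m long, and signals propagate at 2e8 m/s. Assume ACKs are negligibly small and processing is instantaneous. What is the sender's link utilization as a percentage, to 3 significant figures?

t_tx = L/R = 32000/423000000 = 7.56501e-05 s.
t_prop = 598/200000000 = 2.99e-06 s; RTT = 5.98e-06 s.
Cycle = t_tx + RTT = 8.16301e-05 s.
Utilization = t_tx / cycle = 7.56501e-05/8.16301e-05 = 92.7 %.

92.7 %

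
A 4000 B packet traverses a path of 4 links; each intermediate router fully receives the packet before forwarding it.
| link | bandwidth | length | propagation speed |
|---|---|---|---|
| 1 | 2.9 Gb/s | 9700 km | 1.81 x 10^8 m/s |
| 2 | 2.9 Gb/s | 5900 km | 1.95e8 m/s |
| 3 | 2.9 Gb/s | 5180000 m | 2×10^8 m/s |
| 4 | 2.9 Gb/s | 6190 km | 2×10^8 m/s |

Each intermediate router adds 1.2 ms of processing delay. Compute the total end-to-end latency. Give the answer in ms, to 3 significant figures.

144 ms

L = 4000 × 8 = 32000 bits.
Transmission delay per hop = L/R = 32000/2900000000 = 0.0110345 ms; 4 hops → 0.0441379 ms.
Propagation delays (d/s per hop): 53.5912, 30.2564, 25.9, 30.95 ms; sum = 140.698 ms.
Processing at 3 router(s): 3 × 1.2 ms = 3.6 ms.
End-to-end = 144 ms.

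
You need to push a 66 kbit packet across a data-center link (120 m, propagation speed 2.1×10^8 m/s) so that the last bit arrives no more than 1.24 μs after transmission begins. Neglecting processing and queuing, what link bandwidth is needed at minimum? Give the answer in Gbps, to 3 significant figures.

Propagation delay = 120 / 210000000 = 0.571429 μs.
Transmission budget = 1.24 − 0.571429 = 0.668571 μs.
R ≥ L / t_tx = 66000 bits / 6.68571e-07 s = 98.7 Gbps.

98.7 Gbps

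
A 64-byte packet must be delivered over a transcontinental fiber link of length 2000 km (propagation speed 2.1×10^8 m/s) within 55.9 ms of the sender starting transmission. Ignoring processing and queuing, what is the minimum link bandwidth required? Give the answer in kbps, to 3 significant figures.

L = 512 bits.
Propagation delay = 2000000 / 210000000 = 9.52381 ms.
Transmission budget = 55.9 − 9.52381 = 46.3762 ms.
R ≥ L / t_tx = 512 bits / 0.0463762 s = 11.0 kbps.

11.0 kbps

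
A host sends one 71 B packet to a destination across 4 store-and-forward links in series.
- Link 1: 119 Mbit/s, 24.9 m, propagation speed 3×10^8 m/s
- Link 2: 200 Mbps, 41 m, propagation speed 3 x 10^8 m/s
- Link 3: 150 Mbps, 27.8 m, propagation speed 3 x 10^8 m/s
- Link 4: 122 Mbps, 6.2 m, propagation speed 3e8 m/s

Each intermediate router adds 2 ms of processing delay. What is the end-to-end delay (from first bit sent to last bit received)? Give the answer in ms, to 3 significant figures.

L = 71 × 8 = 568 bits.
Transmission delays (L/R per hop): 0.00477311, 0.00284, 0.00378667, 0.00465574 ms; sum = 0.0160555 ms.
Propagation delays (d/s per hop): 8.3e-05, 0.000136667, 9.26667e-05, 2.06667e-05 ms; sum = 0.000333 ms.
Processing at 3 router(s): 3 × 2 ms = 6 ms.
End-to-end = 6.02 ms.

6.02 ms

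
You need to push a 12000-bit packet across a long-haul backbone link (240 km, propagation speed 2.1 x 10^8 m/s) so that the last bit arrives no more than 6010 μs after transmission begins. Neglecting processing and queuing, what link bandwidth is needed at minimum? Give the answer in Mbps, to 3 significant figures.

2.47 Mbps

Propagation delay = 240000 / 210000000 = 1142.86 μs.
Transmission budget = 6010 − 1142.86 = 4867.14 μs.
R ≥ L / t_tx = 12000 bits / 0.00486714 s = 2.47 Mbps.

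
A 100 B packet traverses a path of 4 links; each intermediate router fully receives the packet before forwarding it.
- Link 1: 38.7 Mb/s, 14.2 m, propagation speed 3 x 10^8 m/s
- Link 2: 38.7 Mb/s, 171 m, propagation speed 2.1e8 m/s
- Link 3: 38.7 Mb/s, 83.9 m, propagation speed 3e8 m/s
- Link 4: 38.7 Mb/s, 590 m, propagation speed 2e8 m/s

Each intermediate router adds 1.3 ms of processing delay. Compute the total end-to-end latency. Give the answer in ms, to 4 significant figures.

L = 100 × 8 = 800 bits.
Transmission delay per hop = L/R = 800/38700000 = 0.0206718 ms; 4 hops → 0.0826873 ms.
Propagation delays (d/s per hop): 4.73333e-05, 0.000814286, 0.000279667, 0.00295 ms; sum = 0.00409129 ms.
Processing at 3 router(s): 3 × 1.3 ms = 3.9 ms.
End-to-end = 3.987 ms.

3.987 ms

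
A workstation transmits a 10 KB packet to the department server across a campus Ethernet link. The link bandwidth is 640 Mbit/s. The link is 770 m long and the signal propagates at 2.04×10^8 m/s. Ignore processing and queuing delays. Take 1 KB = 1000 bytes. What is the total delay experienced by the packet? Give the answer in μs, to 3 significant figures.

L = 80000 bits.
Transmission delay = L/R = 80000 / 640000000 = 125 μs.
Propagation delay = d/s = 770 m / 204000000 m/s = 3.77451 μs.
Total = 129 μs.

129 μs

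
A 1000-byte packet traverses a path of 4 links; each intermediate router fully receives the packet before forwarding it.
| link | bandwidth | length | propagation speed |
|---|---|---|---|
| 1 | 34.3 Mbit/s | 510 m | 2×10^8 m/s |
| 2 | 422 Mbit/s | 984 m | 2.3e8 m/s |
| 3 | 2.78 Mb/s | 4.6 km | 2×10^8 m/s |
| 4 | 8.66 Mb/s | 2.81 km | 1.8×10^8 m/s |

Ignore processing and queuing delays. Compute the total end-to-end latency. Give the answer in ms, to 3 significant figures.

L = 1000 × 8 = 8000 bits.
Transmission delays (L/R per hop): 0.233236, 0.0189573, 2.8777, 0.923788 ms; sum = 4.05368 ms.
Propagation delays (d/s per hop): 0.00255, 0.00427826, 0.023, 0.0156111 ms; sum = 0.0454394 ms.
End-to-end = 4.10 ms.

4.10 ms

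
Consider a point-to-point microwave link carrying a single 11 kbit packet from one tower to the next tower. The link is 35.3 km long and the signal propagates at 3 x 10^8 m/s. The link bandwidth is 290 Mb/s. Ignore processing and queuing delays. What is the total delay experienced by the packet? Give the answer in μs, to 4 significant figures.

L = 11000 bits.
Transmission delay = L/R = 11000 / 290000000 = 37.931 μs.
Propagation delay = d/s = 35300 m / 300000000 m/s = 117.667 μs.
Total = 155.6 μs.

155.6 μs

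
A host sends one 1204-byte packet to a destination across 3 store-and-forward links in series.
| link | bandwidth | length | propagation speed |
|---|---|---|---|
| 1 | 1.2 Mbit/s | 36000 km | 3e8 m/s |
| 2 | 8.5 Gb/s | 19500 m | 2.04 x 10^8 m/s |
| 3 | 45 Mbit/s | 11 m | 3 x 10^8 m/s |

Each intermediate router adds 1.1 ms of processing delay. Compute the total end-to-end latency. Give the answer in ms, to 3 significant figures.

131 ms

L = 1204 × 8 = 9632 bits.
Transmission delays (L/R per hop): 8.02667, 0.00113318, 0.214044 ms; sum = 8.24184 ms.
Propagation delays (d/s per hop): 120, 0.0955882, 3.66667e-05 ms; sum = 120.096 ms.
Processing at 2 router(s): 2 × 1.1 ms = 2.2 ms.
End-to-end = 131 ms.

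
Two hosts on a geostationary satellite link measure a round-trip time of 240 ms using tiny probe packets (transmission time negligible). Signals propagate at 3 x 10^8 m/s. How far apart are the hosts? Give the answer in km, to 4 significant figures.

One-way propagation = RTT/2 = 120 ms.
d = s × t = 300000000 × 0.12 = 36000 km.

36000 km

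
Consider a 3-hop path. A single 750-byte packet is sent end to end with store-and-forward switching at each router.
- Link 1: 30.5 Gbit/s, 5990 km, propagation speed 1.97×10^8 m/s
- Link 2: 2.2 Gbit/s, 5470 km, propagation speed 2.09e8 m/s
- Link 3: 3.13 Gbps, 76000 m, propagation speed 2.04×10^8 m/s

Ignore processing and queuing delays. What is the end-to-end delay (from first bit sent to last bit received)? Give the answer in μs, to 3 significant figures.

57000 μs

L = 750 × 8 = 6000 bits.
Transmission delays (L/R per hop): 0.196721, 2.72727, 1.91693 μs; sum = 4.84093 μs.
Propagation delays (d/s per hop): 30406.1, 26172.2, 372.549 μs; sum = 56950.9 μs.
End-to-end = 57000 μs.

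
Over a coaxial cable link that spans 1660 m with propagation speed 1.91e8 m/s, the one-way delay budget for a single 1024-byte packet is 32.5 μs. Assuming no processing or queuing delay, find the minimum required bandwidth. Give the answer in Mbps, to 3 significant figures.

344 Mbps

L = 8192 bits.
Propagation delay = 1660 / 191000000 = 8.6911 μs.
Transmission budget = 32.5 − 8.6911 = 23.8089 μs.
R ≥ L / t_tx = 8192 bits / 2.38089e-05 s = 344 Mbps.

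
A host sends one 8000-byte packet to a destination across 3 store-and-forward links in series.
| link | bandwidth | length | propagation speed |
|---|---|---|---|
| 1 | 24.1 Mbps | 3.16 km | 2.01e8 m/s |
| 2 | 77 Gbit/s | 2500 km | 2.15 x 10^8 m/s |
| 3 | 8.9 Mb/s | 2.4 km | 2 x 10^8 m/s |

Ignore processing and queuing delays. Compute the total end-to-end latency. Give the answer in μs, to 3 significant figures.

L = 8000 × 8 = 64000 bits.
Transmission delays (L/R per hop): 2655.6, 0.831169, 7191.01 μs; sum = 9847.44 μs.
Propagation delays (d/s per hop): 15.7214, 11627.9, 12 μs; sum = 11655.6 μs.
End-to-end = 21500 μs.

21500 μs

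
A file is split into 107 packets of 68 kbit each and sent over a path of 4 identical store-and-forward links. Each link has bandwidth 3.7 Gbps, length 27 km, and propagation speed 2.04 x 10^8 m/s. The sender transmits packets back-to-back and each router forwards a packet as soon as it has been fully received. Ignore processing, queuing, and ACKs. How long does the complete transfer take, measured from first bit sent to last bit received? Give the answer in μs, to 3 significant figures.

Per-hop transmission t_tx = L/R = 68000/3700000000 = 18.3784 μs.
Per-hop propagation t_prop = 27000/204000000 = 132.353 μs.
Pipeline fill: first packet needs 4·t_tx to clear all hops; remaining 106 packets each add one t_tx.
Total = (4+107-1)·t_tx + 4·t_prop = 110·18.3784 + 4·132.353 = 2550 μs.

2550 μs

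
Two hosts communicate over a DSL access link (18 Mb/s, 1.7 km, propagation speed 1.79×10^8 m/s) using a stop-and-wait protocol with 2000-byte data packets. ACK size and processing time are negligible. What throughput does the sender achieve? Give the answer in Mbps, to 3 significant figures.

t_tx = L/R = 16000/18000000 = 0.000888889 s.
t_prop = 1700/179000000 = 9.49721e-06 s; RTT = 1.89944e-05 s.
Cycle = t_tx + RTT = 0.000907883 s.
Throughput = L / cycle = 16000 / 0.000907883 = 17.6 Mbps.

17.6 Mbps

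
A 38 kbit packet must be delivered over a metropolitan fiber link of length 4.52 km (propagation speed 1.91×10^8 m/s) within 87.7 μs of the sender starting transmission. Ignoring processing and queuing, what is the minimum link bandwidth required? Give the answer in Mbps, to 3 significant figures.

Propagation delay = 4520 / 191000000 = 23.6649 μs.
Transmission budget = 87.7 − 23.6649 = 64.0351 μs.
R ≥ L / t_tx = 38000 bits / 6.40351e-05 s = 593 Mbps.

593 Mbps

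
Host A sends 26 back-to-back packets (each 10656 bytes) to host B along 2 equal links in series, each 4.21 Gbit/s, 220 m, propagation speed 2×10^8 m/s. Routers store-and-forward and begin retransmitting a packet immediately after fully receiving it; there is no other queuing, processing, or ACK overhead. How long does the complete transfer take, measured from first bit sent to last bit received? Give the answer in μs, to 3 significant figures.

Per-hop transmission t_tx = L/R = 85248/4210000000 = 20.2489 μs.
Per-hop propagation t_prop = 220/200000000 = 1.1 μs.
Pipeline fill: first packet needs 2·t_tx to clear all hops; remaining 25 packets each add one t_tx.
Total = (2+26-1)·t_tx + 2·t_prop = 27·20.2489 + 2·1.1 = 549 μs.

549 μs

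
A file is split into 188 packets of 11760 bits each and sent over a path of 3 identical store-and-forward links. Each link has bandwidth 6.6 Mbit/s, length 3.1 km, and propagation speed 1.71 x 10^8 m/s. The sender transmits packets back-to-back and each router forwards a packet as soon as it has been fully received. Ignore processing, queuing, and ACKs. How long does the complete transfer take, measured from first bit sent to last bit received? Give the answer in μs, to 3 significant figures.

Per-hop transmission t_tx = L/R = 11760/6600000 = 1781.82 μs.
Per-hop propagation t_prop = 3100/171000000 = 18.1287 μs.
Pipeline fill: first packet needs 3·t_tx to clear all hops; remaining 187 packets each add one t_tx.
Total = (3+188-1)·t_tx + 3·t_prop = 190·1781.82 + 3·18.1287 = 339000 μs.

339000 μs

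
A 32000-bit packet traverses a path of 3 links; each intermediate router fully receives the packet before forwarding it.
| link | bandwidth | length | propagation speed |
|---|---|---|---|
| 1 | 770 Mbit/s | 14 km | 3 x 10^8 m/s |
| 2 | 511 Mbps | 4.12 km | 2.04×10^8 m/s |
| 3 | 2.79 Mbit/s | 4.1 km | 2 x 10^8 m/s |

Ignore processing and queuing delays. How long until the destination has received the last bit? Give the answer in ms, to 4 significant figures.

Transmission delays (L/R per hop): 0.0415584, 0.0626223, 11.4695 ms; sum = 11.5737 ms.
Propagation delays (d/s per hop): 0.0466667, 0.0201961, 0.0205 ms; sum = 0.0873627 ms.
End-to-end = 11.66 ms.

11.66 ms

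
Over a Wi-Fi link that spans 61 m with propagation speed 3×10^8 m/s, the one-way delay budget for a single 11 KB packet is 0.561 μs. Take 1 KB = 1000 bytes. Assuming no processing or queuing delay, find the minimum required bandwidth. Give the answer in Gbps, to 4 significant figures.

L = 88000 bits.
Propagation delay = 61 / 300000000 = 0.203333 μs.
Transmission budget = 0.561 − 0.203333 = 0.357667 μs.
R ≥ L / t_tx = 88000 bits / 3.57667e-07 s = 246.0 Gbps.

246.0 Gbps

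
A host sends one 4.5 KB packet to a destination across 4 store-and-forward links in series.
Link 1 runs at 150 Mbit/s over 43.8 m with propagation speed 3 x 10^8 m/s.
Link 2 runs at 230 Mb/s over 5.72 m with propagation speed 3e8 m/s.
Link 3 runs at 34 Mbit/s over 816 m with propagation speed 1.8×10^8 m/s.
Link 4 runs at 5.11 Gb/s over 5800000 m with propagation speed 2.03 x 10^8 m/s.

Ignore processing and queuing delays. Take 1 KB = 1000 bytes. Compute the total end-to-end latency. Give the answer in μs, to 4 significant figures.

30040 μs

L = 36000 bits.
Transmission delays (L/R per hop): 240, 156.522, 1058.82, 7.04501 μs; sum = 1462.39 μs.
Propagation delays (d/s per hop): 0.146, 0.0190667, 4.53333, 28571.4 μs; sum = 28576.1 μs.
End-to-end = 30040 μs.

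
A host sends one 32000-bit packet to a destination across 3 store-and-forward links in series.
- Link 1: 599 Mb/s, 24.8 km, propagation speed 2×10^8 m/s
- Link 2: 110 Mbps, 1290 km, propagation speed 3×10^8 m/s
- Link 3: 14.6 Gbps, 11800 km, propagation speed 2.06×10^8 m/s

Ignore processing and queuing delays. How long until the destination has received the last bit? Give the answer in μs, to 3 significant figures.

62100 μs

Transmission delays (L/R per hop): 53.4224, 290.909, 2.19178 μs; sum = 346.523 μs.
Propagation delays (d/s per hop): 124, 4300, 57281.6 μs; sum = 61705.6 μs.
End-to-end = 62100 μs.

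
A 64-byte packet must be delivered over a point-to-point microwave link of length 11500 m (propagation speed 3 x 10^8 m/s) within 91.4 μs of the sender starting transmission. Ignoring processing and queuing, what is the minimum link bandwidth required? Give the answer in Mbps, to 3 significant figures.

L = 512 bits.
Propagation delay = 11500 / 300000000 = 38.3333 μs.
Transmission budget = 91.4 − 38.3333 = 53.0667 μs.
R ≥ L / t_tx = 512 bits / 5.30667e-05 s = 9.65 Mbps.

9.65 Mbps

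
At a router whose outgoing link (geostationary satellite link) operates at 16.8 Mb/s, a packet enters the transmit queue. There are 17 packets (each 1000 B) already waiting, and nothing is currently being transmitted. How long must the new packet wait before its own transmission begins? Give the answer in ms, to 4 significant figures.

Each queued packet: L/R = 8000/16800000 = 0.47619 ms.
17 queued → 8.09524 ms.
Queuing delay = 8.095 ms.

8.095 ms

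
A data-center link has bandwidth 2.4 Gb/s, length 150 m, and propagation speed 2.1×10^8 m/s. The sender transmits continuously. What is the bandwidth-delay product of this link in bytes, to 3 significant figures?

Propagation delay = 150 / 210000000 = 7.14286e-07 s.
BDP = R × t_prop = 2400000000 × 7.14286e-07 = 1714.29 bits.
In bytes: 1714.29/8 = 214 bytes.

214 bytes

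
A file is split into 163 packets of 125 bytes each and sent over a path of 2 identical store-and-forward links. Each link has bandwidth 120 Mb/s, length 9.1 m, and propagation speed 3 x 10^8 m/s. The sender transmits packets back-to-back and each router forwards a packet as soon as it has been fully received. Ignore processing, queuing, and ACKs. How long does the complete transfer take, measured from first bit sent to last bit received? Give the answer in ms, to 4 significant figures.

Per-hop transmission t_tx = L/R = 1000/120000000 = 0.00833333 ms.
Per-hop propagation t_prop = 9.1/300000000 = 3.03333e-05 ms.
Pipeline fill: first packet needs 2·t_tx to clear all hops; remaining 162 packets each add one t_tx.
Total = (2+163-1)·t_tx + 2·t_prop = 164·0.00833333 + 2·3.03333e-05 = 1.367 ms.

1.367 ms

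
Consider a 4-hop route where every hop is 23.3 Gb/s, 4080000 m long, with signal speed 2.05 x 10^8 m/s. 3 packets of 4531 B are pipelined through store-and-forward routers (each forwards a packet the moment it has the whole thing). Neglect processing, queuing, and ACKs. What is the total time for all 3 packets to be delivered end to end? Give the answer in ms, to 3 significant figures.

Per-hop transmission t_tx = L/R = 36248/23300000000 = 0.00155571 ms.
Per-hop propagation t_prop = 4080000/2.05e+08 = 19.9024 ms.
Pipeline fill: first packet needs 4·t_tx to clear all hops; remaining 2 packets each add one t_tx.
Total = (4+3-1)·t_tx + 4·t_prop = 6·0.00155571 + 4·19.9024 = 79.6 ms.

79.6 ms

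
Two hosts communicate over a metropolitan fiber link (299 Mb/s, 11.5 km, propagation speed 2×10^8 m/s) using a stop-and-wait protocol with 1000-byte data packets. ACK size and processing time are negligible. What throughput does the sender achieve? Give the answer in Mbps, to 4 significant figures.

t_tx = L/R = 8000/299000000 = 2.67559e-05 s.
t_prop = 11500/200000000 = 5.75e-05 s; RTT = 0.000115 s.
Cycle = t_tx + RTT = 0.000141756 s.
Throughput = L / cycle = 8000 / 0.000141756 = 56.44 Mbps.

56.44 Mbps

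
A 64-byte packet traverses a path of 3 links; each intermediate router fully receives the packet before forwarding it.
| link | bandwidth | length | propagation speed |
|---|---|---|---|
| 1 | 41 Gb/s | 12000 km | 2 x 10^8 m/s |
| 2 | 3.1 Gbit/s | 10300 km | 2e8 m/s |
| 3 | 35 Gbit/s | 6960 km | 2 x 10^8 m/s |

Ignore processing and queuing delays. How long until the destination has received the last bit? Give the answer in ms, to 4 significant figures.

L = 64 × 8 = 512 bits.
Transmission delays (L/R per hop): 1.24878e-05, 0.000165161, 1.46286e-05 ms; sum = 0.000192278 ms.
Propagation delays (d/s per hop): 60, 51.5, 34.8 ms; sum = 146.3 ms.
End-to-end = 146.3 ms.

146.3 ms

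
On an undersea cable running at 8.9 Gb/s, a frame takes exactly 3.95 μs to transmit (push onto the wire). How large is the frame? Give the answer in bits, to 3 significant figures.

L = R × t_tx = 8900000000 b/s × 3.95e-06 s = 35155 bits.

35200 bits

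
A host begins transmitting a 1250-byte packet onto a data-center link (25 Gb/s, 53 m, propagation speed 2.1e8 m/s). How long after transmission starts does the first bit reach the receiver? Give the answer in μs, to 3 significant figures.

First bit experiences only propagation delay: d/s = 53/210000000 = 0.252 μs.

0.252 μs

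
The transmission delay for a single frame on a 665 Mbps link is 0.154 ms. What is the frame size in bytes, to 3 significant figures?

L = R × t_tx = 665000000 b/s × 0.000154 s = 102410 bits.
In bytes: 102410 / 8 = 12800 bytes.

12800 bytes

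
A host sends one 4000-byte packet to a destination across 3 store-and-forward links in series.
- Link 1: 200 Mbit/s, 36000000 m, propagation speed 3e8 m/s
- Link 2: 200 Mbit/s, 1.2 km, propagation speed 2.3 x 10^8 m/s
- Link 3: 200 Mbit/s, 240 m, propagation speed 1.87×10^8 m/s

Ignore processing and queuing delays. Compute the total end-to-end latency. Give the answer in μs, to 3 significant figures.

L = 4000 × 8 = 32000 bits.
Transmission delay per hop = L/R = 32000/200000000 = 160 μs; 3 hops → 480 μs.
Propagation delays (d/s per hop): 120000, 5.21739, 1.28342 μs; sum = 120007 μs.
End-to-end = 120000 μs.

120000 μs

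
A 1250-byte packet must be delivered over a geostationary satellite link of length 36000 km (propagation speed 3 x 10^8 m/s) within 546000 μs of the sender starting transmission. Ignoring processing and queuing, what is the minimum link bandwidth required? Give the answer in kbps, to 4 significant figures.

L = 10000 bits.
Propagation delay = 36000000 / 300000000 = 120000 μs.
Transmission budget = 546000 − 120000 = 426000 μs.
R ≥ L / t_tx = 10000 bits / 0.426 s = 23.47 kbps.

23.47 kbps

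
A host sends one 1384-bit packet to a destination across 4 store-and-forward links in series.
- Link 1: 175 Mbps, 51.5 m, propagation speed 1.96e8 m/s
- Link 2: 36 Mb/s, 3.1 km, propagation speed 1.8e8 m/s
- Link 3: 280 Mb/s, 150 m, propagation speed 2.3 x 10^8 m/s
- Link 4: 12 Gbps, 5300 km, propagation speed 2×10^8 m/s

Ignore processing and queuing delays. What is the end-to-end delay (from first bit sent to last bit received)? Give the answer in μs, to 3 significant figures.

Transmission delays (L/R per hop): 7.90857, 38.4444, 4.94286, 0.115333 μs; sum = 51.4112 μs.
Propagation delays (d/s per hop): 0.262755, 17.2222, 0.652174, 26500 μs; sum = 26518.1 μs.
End-to-end = 26600 μs.

26600 μs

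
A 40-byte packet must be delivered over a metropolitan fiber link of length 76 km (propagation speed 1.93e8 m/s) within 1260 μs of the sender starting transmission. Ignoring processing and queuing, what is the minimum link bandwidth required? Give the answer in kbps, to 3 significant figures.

369 kbps

L = 320 bits.
Propagation delay = 76000 / 193000000 = 393.782 μs.
Transmission budget = 1260 − 393.782 = 866.218 μs.
R ≥ L / t_tx = 320 bits / 0.000866218 s = 369 kbps.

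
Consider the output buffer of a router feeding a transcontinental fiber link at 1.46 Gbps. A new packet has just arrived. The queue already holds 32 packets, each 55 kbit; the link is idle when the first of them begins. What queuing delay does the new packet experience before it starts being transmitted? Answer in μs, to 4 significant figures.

1205 μs

Each queued packet: L/R = 55000/1460000000 = 37.6712 μs.
32 queued → 1205.48 μs.
Queuing delay = 1205 μs.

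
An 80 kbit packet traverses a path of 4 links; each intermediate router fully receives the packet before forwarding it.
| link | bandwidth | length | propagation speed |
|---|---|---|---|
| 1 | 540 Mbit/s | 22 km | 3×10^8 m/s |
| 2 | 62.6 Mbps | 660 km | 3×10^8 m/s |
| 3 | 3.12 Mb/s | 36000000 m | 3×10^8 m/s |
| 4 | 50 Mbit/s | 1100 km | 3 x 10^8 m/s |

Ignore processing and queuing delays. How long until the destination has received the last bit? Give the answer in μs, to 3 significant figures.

155000 μs

L = 80000 bits.
Transmission delays (L/R per hop): 148.148, 1277.96, 25641, 1600 μs; sum = 28667.1 μs.
Propagation delays (d/s per hop): 73.3333, 2200, 120000, 3666.67 μs; sum = 125940 μs.
End-to-end = 155000 μs.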